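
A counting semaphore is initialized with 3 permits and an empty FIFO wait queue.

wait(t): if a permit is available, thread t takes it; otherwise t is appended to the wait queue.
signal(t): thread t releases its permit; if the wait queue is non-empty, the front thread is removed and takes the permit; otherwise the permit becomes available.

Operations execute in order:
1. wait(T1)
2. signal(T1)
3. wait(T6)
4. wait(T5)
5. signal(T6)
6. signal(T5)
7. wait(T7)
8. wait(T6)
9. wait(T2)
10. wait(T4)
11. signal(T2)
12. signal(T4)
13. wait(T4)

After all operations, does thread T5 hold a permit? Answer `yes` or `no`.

Answer: no

Derivation:
Step 1: wait(T1) -> count=2 queue=[] holders={T1}
Step 2: signal(T1) -> count=3 queue=[] holders={none}
Step 3: wait(T6) -> count=2 queue=[] holders={T6}
Step 4: wait(T5) -> count=1 queue=[] holders={T5,T6}
Step 5: signal(T6) -> count=2 queue=[] holders={T5}
Step 6: signal(T5) -> count=3 queue=[] holders={none}
Step 7: wait(T7) -> count=2 queue=[] holders={T7}
Step 8: wait(T6) -> count=1 queue=[] holders={T6,T7}
Step 9: wait(T2) -> count=0 queue=[] holders={T2,T6,T7}
Step 10: wait(T4) -> count=0 queue=[T4] holders={T2,T6,T7}
Step 11: signal(T2) -> count=0 queue=[] holders={T4,T6,T7}
Step 12: signal(T4) -> count=1 queue=[] holders={T6,T7}
Step 13: wait(T4) -> count=0 queue=[] holders={T4,T6,T7}
Final holders: {T4,T6,T7} -> T5 not in holders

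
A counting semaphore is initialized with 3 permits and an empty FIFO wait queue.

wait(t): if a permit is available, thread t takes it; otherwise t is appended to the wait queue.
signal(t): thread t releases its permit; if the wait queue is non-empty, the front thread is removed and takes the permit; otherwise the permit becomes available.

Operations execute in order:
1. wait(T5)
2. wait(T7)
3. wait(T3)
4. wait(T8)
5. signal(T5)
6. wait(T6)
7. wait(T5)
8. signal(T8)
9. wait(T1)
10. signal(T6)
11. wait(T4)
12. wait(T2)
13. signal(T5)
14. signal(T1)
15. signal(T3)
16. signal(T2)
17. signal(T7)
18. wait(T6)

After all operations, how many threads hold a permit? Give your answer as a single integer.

Step 1: wait(T5) -> count=2 queue=[] holders={T5}
Step 2: wait(T7) -> count=1 queue=[] holders={T5,T7}
Step 3: wait(T3) -> count=0 queue=[] holders={T3,T5,T7}
Step 4: wait(T8) -> count=0 queue=[T8] holders={T3,T5,T7}
Step 5: signal(T5) -> count=0 queue=[] holders={T3,T7,T8}
Step 6: wait(T6) -> count=0 queue=[T6] holders={T3,T7,T8}
Step 7: wait(T5) -> count=0 queue=[T6,T5] holders={T3,T7,T8}
Step 8: signal(T8) -> count=0 queue=[T5] holders={T3,T6,T7}
Step 9: wait(T1) -> count=0 queue=[T5,T1] holders={T3,T6,T7}
Step 10: signal(T6) -> count=0 queue=[T1] holders={T3,T5,T7}
Step 11: wait(T4) -> count=0 queue=[T1,T4] holders={T3,T5,T7}
Step 12: wait(T2) -> count=0 queue=[T1,T4,T2] holders={T3,T5,T7}
Step 13: signal(T5) -> count=0 queue=[T4,T2] holders={T1,T3,T7}
Step 14: signal(T1) -> count=0 queue=[T2] holders={T3,T4,T7}
Step 15: signal(T3) -> count=0 queue=[] holders={T2,T4,T7}
Step 16: signal(T2) -> count=1 queue=[] holders={T4,T7}
Step 17: signal(T7) -> count=2 queue=[] holders={T4}
Step 18: wait(T6) -> count=1 queue=[] holders={T4,T6}
Final holders: {T4,T6} -> 2 thread(s)

Answer: 2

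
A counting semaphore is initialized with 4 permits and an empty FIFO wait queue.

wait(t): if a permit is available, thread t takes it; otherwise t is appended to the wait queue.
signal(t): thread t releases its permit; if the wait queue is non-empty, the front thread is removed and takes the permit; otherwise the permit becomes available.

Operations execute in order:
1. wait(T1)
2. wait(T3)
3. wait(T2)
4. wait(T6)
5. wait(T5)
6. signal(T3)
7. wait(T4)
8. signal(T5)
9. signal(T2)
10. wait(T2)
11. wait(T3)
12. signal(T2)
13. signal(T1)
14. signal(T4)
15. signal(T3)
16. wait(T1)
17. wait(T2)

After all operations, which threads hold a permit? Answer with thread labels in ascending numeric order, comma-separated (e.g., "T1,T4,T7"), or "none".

Step 1: wait(T1) -> count=3 queue=[] holders={T1}
Step 2: wait(T3) -> count=2 queue=[] holders={T1,T3}
Step 3: wait(T2) -> count=1 queue=[] holders={T1,T2,T3}
Step 4: wait(T6) -> count=0 queue=[] holders={T1,T2,T3,T6}
Step 5: wait(T5) -> count=0 queue=[T5] holders={T1,T2,T3,T6}
Step 6: signal(T3) -> count=0 queue=[] holders={T1,T2,T5,T6}
Step 7: wait(T4) -> count=0 queue=[T4] holders={T1,T2,T5,T6}
Step 8: signal(T5) -> count=0 queue=[] holders={T1,T2,T4,T6}
Step 9: signal(T2) -> count=1 queue=[] holders={T1,T4,T6}
Step 10: wait(T2) -> count=0 queue=[] holders={T1,T2,T4,T6}
Step 11: wait(T3) -> count=0 queue=[T3] holders={T1,T2,T4,T6}
Step 12: signal(T2) -> count=0 queue=[] holders={T1,T3,T4,T6}
Step 13: signal(T1) -> count=1 queue=[] holders={T3,T4,T6}
Step 14: signal(T4) -> count=2 queue=[] holders={T3,T6}
Step 15: signal(T3) -> count=3 queue=[] holders={T6}
Step 16: wait(T1) -> count=2 queue=[] holders={T1,T6}
Step 17: wait(T2) -> count=1 queue=[] holders={T1,T2,T6}
Final holders: T1,T2,T6

Answer: T1,T2,T6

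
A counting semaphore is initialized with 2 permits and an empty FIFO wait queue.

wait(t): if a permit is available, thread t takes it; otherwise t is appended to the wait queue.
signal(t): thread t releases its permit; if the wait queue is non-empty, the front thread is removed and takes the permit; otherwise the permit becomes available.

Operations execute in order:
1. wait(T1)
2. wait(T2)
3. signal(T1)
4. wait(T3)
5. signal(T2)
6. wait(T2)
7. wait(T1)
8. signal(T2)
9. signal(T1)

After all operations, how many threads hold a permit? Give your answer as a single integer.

Answer: 1

Derivation:
Step 1: wait(T1) -> count=1 queue=[] holders={T1}
Step 2: wait(T2) -> count=0 queue=[] holders={T1,T2}
Step 3: signal(T1) -> count=1 queue=[] holders={T2}
Step 4: wait(T3) -> count=0 queue=[] holders={T2,T3}
Step 5: signal(T2) -> count=1 queue=[] holders={T3}
Step 6: wait(T2) -> count=0 queue=[] holders={T2,T3}
Step 7: wait(T1) -> count=0 queue=[T1] holders={T2,T3}
Step 8: signal(T2) -> count=0 queue=[] holders={T1,T3}
Step 9: signal(T1) -> count=1 queue=[] holders={T3}
Final holders: {T3} -> 1 thread(s)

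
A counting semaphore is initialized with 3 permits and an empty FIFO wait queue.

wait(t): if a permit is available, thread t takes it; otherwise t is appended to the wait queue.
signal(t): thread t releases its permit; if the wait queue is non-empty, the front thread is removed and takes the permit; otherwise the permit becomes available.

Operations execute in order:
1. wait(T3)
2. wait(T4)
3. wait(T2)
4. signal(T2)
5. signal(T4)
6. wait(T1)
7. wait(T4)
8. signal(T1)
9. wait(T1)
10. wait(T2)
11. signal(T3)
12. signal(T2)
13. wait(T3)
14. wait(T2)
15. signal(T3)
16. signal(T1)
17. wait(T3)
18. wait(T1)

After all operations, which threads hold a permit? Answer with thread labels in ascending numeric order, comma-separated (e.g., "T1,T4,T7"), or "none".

Step 1: wait(T3) -> count=2 queue=[] holders={T3}
Step 2: wait(T4) -> count=1 queue=[] holders={T3,T4}
Step 3: wait(T2) -> count=0 queue=[] holders={T2,T3,T4}
Step 4: signal(T2) -> count=1 queue=[] holders={T3,T4}
Step 5: signal(T4) -> count=2 queue=[] holders={T3}
Step 6: wait(T1) -> count=1 queue=[] holders={T1,T3}
Step 7: wait(T4) -> count=0 queue=[] holders={T1,T3,T4}
Step 8: signal(T1) -> count=1 queue=[] holders={T3,T4}
Step 9: wait(T1) -> count=0 queue=[] holders={T1,T3,T4}
Step 10: wait(T2) -> count=0 queue=[T2] holders={T1,T3,T4}
Step 11: signal(T3) -> count=0 queue=[] holders={T1,T2,T4}
Step 12: signal(T2) -> count=1 queue=[] holders={T1,T4}
Step 13: wait(T3) -> count=0 queue=[] holders={T1,T3,T4}
Step 14: wait(T2) -> count=0 queue=[T2] holders={T1,T3,T4}
Step 15: signal(T3) -> count=0 queue=[] holders={T1,T2,T4}
Step 16: signal(T1) -> count=1 queue=[] holders={T2,T4}
Step 17: wait(T3) -> count=0 queue=[] holders={T2,T3,T4}
Step 18: wait(T1) -> count=0 queue=[T1] holders={T2,T3,T4}
Final holders: T2,T3,T4

Answer: T2,T3,T4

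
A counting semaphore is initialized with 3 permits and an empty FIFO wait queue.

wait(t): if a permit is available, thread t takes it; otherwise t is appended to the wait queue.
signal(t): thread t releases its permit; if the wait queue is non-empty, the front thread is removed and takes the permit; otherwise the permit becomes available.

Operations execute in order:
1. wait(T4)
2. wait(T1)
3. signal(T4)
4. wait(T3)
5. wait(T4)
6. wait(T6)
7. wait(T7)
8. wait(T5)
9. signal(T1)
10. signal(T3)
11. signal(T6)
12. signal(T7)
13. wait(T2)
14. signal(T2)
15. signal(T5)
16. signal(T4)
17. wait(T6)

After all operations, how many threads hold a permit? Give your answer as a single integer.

Step 1: wait(T4) -> count=2 queue=[] holders={T4}
Step 2: wait(T1) -> count=1 queue=[] holders={T1,T4}
Step 3: signal(T4) -> count=2 queue=[] holders={T1}
Step 4: wait(T3) -> count=1 queue=[] holders={T1,T3}
Step 5: wait(T4) -> count=0 queue=[] holders={T1,T3,T4}
Step 6: wait(T6) -> count=0 queue=[T6] holders={T1,T3,T4}
Step 7: wait(T7) -> count=0 queue=[T6,T7] holders={T1,T3,T4}
Step 8: wait(T5) -> count=0 queue=[T6,T7,T5] holders={T1,T3,T4}
Step 9: signal(T1) -> count=0 queue=[T7,T5] holders={T3,T4,T6}
Step 10: signal(T3) -> count=0 queue=[T5] holders={T4,T6,T7}
Step 11: signal(T6) -> count=0 queue=[] holders={T4,T5,T7}
Step 12: signal(T7) -> count=1 queue=[] holders={T4,T5}
Step 13: wait(T2) -> count=0 queue=[] holders={T2,T4,T5}
Step 14: signal(T2) -> count=1 queue=[] holders={T4,T5}
Step 15: signal(T5) -> count=2 queue=[] holders={T4}
Step 16: signal(T4) -> count=3 queue=[] holders={none}
Step 17: wait(T6) -> count=2 queue=[] holders={T6}
Final holders: {T6} -> 1 thread(s)

Answer: 1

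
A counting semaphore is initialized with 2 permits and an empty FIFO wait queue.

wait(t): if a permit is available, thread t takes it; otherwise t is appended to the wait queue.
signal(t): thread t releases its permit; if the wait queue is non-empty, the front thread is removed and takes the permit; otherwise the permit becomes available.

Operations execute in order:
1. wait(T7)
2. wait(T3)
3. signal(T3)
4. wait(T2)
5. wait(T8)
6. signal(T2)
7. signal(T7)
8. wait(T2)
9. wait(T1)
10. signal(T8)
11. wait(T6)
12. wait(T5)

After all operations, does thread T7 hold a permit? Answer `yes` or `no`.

Step 1: wait(T7) -> count=1 queue=[] holders={T7}
Step 2: wait(T3) -> count=0 queue=[] holders={T3,T7}
Step 3: signal(T3) -> count=1 queue=[] holders={T7}
Step 4: wait(T2) -> count=0 queue=[] holders={T2,T7}
Step 5: wait(T8) -> count=0 queue=[T8] holders={T2,T7}
Step 6: signal(T2) -> count=0 queue=[] holders={T7,T8}
Step 7: signal(T7) -> count=1 queue=[] holders={T8}
Step 8: wait(T2) -> count=0 queue=[] holders={T2,T8}
Step 9: wait(T1) -> count=0 queue=[T1] holders={T2,T8}
Step 10: signal(T8) -> count=0 queue=[] holders={T1,T2}
Step 11: wait(T6) -> count=0 queue=[T6] holders={T1,T2}
Step 12: wait(T5) -> count=0 queue=[T6,T5] holders={T1,T2}
Final holders: {T1,T2} -> T7 not in holders

Answer: no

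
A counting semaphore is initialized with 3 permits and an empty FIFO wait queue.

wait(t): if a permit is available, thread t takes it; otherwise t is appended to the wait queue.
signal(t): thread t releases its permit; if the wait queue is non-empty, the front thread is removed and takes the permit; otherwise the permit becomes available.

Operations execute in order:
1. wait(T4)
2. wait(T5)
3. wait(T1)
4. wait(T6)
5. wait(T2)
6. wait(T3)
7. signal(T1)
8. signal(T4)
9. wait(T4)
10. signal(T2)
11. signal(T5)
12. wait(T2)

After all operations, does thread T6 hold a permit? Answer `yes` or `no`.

Step 1: wait(T4) -> count=2 queue=[] holders={T4}
Step 2: wait(T5) -> count=1 queue=[] holders={T4,T5}
Step 3: wait(T1) -> count=0 queue=[] holders={T1,T4,T5}
Step 4: wait(T6) -> count=0 queue=[T6] holders={T1,T4,T5}
Step 5: wait(T2) -> count=0 queue=[T6,T2] holders={T1,T4,T5}
Step 6: wait(T3) -> count=0 queue=[T6,T2,T3] holders={T1,T4,T5}
Step 7: signal(T1) -> count=0 queue=[T2,T3] holders={T4,T5,T6}
Step 8: signal(T4) -> count=0 queue=[T3] holders={T2,T5,T6}
Step 9: wait(T4) -> count=0 queue=[T3,T4] holders={T2,T5,T6}
Step 10: signal(T2) -> count=0 queue=[T4] holders={T3,T5,T6}
Step 11: signal(T5) -> count=0 queue=[] holders={T3,T4,T6}
Step 12: wait(T2) -> count=0 queue=[T2] holders={T3,T4,T6}
Final holders: {T3,T4,T6} -> T6 in holders

Answer: yes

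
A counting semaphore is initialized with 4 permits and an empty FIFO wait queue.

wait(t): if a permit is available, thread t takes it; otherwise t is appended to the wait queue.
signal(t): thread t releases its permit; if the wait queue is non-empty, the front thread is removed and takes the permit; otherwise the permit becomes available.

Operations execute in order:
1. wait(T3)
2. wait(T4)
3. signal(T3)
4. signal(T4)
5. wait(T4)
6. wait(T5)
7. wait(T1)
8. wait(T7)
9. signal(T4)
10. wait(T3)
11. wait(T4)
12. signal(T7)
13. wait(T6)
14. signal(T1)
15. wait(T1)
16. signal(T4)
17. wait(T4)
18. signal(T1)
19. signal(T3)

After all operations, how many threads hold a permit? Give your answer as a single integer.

Answer: 3

Derivation:
Step 1: wait(T3) -> count=3 queue=[] holders={T3}
Step 2: wait(T4) -> count=2 queue=[] holders={T3,T4}
Step 3: signal(T3) -> count=3 queue=[] holders={T4}
Step 4: signal(T4) -> count=4 queue=[] holders={none}
Step 5: wait(T4) -> count=3 queue=[] holders={T4}
Step 6: wait(T5) -> count=2 queue=[] holders={T4,T5}
Step 7: wait(T1) -> count=1 queue=[] holders={T1,T4,T5}
Step 8: wait(T7) -> count=0 queue=[] holders={T1,T4,T5,T7}
Step 9: signal(T4) -> count=1 queue=[] holders={T1,T5,T7}
Step 10: wait(T3) -> count=0 queue=[] holders={T1,T3,T5,T7}
Step 11: wait(T4) -> count=0 queue=[T4] holders={T1,T3,T5,T7}
Step 12: signal(T7) -> count=0 queue=[] holders={T1,T3,T4,T5}
Step 13: wait(T6) -> count=0 queue=[T6] holders={T1,T3,T4,T5}
Step 14: signal(T1) -> count=0 queue=[] holders={T3,T4,T5,T6}
Step 15: wait(T1) -> count=0 queue=[T1] holders={T3,T4,T5,T6}
Step 16: signal(T4) -> count=0 queue=[] holders={T1,T3,T5,T6}
Step 17: wait(T4) -> count=0 queue=[T4] holders={T1,T3,T5,T6}
Step 18: signal(T1) -> count=0 queue=[] holders={T3,T4,T5,T6}
Step 19: signal(T3) -> count=1 queue=[] holders={T4,T5,T6}
Final holders: {T4,T5,T6} -> 3 thread(s)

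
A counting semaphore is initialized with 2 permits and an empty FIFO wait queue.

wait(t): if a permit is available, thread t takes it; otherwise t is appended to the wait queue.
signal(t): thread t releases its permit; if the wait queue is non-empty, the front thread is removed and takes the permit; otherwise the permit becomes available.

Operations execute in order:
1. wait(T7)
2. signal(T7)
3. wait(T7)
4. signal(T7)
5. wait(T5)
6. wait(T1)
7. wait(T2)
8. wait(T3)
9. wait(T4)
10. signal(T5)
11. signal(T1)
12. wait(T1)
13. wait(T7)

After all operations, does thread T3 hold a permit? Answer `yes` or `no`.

Answer: yes

Derivation:
Step 1: wait(T7) -> count=1 queue=[] holders={T7}
Step 2: signal(T7) -> count=2 queue=[] holders={none}
Step 3: wait(T7) -> count=1 queue=[] holders={T7}
Step 4: signal(T7) -> count=2 queue=[] holders={none}
Step 5: wait(T5) -> count=1 queue=[] holders={T5}
Step 6: wait(T1) -> count=0 queue=[] holders={T1,T5}
Step 7: wait(T2) -> count=0 queue=[T2] holders={T1,T5}
Step 8: wait(T3) -> count=0 queue=[T2,T3] holders={T1,T5}
Step 9: wait(T4) -> count=0 queue=[T2,T3,T4] holders={T1,T5}
Step 10: signal(T5) -> count=0 queue=[T3,T4] holders={T1,T2}
Step 11: signal(T1) -> count=0 queue=[T4] holders={T2,T3}
Step 12: wait(T1) -> count=0 queue=[T4,T1] holders={T2,T3}
Step 13: wait(T7) -> count=0 queue=[T4,T1,T7] holders={T2,T3}
Final holders: {T2,T3} -> T3 in holders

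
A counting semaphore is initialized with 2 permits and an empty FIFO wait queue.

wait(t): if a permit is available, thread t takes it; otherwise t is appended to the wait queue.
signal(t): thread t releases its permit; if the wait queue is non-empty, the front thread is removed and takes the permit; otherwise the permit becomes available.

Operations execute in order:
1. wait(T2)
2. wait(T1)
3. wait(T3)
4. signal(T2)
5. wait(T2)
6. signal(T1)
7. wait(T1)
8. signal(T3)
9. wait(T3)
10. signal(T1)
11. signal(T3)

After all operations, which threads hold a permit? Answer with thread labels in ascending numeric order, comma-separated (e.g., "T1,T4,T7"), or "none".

Step 1: wait(T2) -> count=1 queue=[] holders={T2}
Step 2: wait(T1) -> count=0 queue=[] holders={T1,T2}
Step 3: wait(T3) -> count=0 queue=[T3] holders={T1,T2}
Step 4: signal(T2) -> count=0 queue=[] holders={T1,T3}
Step 5: wait(T2) -> count=0 queue=[T2] holders={T1,T3}
Step 6: signal(T1) -> count=0 queue=[] holders={T2,T3}
Step 7: wait(T1) -> count=0 queue=[T1] holders={T2,T3}
Step 8: signal(T3) -> count=0 queue=[] holders={T1,T2}
Step 9: wait(T3) -> count=0 queue=[T3] holders={T1,T2}
Step 10: signal(T1) -> count=0 queue=[] holders={T2,T3}
Step 11: signal(T3) -> count=1 queue=[] holders={T2}
Final holders: T2

Answer: T2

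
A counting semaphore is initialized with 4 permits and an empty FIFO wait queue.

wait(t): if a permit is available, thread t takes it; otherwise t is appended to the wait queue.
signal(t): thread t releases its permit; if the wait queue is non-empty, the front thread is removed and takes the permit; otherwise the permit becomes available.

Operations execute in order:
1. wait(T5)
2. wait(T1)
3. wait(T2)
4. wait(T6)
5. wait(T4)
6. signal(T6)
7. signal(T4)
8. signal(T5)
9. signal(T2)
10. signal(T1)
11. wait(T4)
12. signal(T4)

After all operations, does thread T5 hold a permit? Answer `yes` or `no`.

Answer: no

Derivation:
Step 1: wait(T5) -> count=3 queue=[] holders={T5}
Step 2: wait(T1) -> count=2 queue=[] holders={T1,T5}
Step 3: wait(T2) -> count=1 queue=[] holders={T1,T2,T5}
Step 4: wait(T6) -> count=0 queue=[] holders={T1,T2,T5,T6}
Step 5: wait(T4) -> count=0 queue=[T4] holders={T1,T2,T5,T6}
Step 6: signal(T6) -> count=0 queue=[] holders={T1,T2,T4,T5}
Step 7: signal(T4) -> count=1 queue=[] holders={T1,T2,T5}
Step 8: signal(T5) -> count=2 queue=[] holders={T1,T2}
Step 9: signal(T2) -> count=3 queue=[] holders={T1}
Step 10: signal(T1) -> count=4 queue=[] holders={none}
Step 11: wait(T4) -> count=3 queue=[] holders={T4}
Step 12: signal(T4) -> count=4 queue=[] holders={none}
Final holders: {none} -> T5 not in holders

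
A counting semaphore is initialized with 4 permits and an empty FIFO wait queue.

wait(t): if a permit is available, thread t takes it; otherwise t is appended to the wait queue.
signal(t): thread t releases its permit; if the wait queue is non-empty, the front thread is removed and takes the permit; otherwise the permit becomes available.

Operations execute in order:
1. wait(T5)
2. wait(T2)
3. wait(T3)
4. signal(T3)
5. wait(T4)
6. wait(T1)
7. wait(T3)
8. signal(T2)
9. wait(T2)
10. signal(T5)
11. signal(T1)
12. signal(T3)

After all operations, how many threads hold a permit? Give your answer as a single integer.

Answer: 2

Derivation:
Step 1: wait(T5) -> count=3 queue=[] holders={T5}
Step 2: wait(T2) -> count=2 queue=[] holders={T2,T5}
Step 3: wait(T3) -> count=1 queue=[] holders={T2,T3,T5}
Step 4: signal(T3) -> count=2 queue=[] holders={T2,T5}
Step 5: wait(T4) -> count=1 queue=[] holders={T2,T4,T5}
Step 6: wait(T1) -> count=0 queue=[] holders={T1,T2,T4,T5}
Step 7: wait(T3) -> count=0 queue=[T3] holders={T1,T2,T4,T5}
Step 8: signal(T2) -> count=0 queue=[] holders={T1,T3,T4,T5}
Step 9: wait(T2) -> count=0 queue=[T2] holders={T1,T3,T4,T5}
Step 10: signal(T5) -> count=0 queue=[] holders={T1,T2,T3,T4}
Step 11: signal(T1) -> count=1 queue=[] holders={T2,T3,T4}
Step 12: signal(T3) -> count=2 queue=[] holders={T2,T4}
Final holders: {T2,T4} -> 2 thread(s)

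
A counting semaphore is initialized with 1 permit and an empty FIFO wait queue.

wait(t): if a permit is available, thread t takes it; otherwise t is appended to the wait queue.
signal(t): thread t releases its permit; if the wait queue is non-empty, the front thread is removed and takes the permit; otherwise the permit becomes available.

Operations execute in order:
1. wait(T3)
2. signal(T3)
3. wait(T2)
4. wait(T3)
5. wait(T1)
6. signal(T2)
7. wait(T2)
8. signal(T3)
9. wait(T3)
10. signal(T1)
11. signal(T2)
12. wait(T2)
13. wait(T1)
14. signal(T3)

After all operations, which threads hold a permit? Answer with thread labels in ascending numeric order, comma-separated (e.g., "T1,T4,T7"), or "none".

Answer: T2

Derivation:
Step 1: wait(T3) -> count=0 queue=[] holders={T3}
Step 2: signal(T3) -> count=1 queue=[] holders={none}
Step 3: wait(T2) -> count=0 queue=[] holders={T2}
Step 4: wait(T3) -> count=0 queue=[T3] holders={T2}
Step 5: wait(T1) -> count=0 queue=[T3,T1] holders={T2}
Step 6: signal(T2) -> count=0 queue=[T1] holders={T3}
Step 7: wait(T2) -> count=0 queue=[T1,T2] holders={T3}
Step 8: signal(T3) -> count=0 queue=[T2] holders={T1}
Step 9: wait(T3) -> count=0 queue=[T2,T3] holders={T1}
Step 10: signal(T1) -> count=0 queue=[T3] holders={T2}
Step 11: signal(T2) -> count=0 queue=[] holders={T3}
Step 12: wait(T2) -> count=0 queue=[T2] holders={T3}
Step 13: wait(T1) -> count=0 queue=[T2,T1] holders={T3}
Step 14: signal(T3) -> count=0 queue=[T1] holders={T2}
Final holders: T2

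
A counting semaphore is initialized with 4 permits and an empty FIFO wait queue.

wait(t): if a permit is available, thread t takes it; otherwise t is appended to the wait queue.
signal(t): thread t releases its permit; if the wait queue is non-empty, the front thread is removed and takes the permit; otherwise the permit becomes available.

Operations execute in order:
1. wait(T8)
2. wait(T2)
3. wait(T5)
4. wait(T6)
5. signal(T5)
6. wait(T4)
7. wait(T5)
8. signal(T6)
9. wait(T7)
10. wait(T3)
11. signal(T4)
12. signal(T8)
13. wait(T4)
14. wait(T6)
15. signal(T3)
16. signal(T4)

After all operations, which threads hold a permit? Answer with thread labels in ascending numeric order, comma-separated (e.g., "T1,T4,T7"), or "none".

Answer: T2,T5,T6,T7

Derivation:
Step 1: wait(T8) -> count=3 queue=[] holders={T8}
Step 2: wait(T2) -> count=2 queue=[] holders={T2,T8}
Step 3: wait(T5) -> count=1 queue=[] holders={T2,T5,T8}
Step 4: wait(T6) -> count=0 queue=[] holders={T2,T5,T6,T8}
Step 5: signal(T5) -> count=1 queue=[] holders={T2,T6,T8}
Step 6: wait(T4) -> count=0 queue=[] holders={T2,T4,T6,T8}
Step 7: wait(T5) -> count=0 queue=[T5] holders={T2,T4,T6,T8}
Step 8: signal(T6) -> count=0 queue=[] holders={T2,T4,T5,T8}
Step 9: wait(T7) -> count=0 queue=[T7] holders={T2,T4,T5,T8}
Step 10: wait(T3) -> count=0 queue=[T7,T3] holders={T2,T4,T5,T8}
Step 11: signal(T4) -> count=0 queue=[T3] holders={T2,T5,T7,T8}
Step 12: signal(T8) -> count=0 queue=[] holders={T2,T3,T5,T7}
Step 13: wait(T4) -> count=0 queue=[T4] holders={T2,T3,T5,T7}
Step 14: wait(T6) -> count=0 queue=[T4,T6] holders={T2,T3,T5,T7}
Step 15: signal(T3) -> count=0 queue=[T6] holders={T2,T4,T5,T7}
Step 16: signal(T4) -> count=0 queue=[] holders={T2,T5,T6,T7}
Final holders: T2,T5,T6,T7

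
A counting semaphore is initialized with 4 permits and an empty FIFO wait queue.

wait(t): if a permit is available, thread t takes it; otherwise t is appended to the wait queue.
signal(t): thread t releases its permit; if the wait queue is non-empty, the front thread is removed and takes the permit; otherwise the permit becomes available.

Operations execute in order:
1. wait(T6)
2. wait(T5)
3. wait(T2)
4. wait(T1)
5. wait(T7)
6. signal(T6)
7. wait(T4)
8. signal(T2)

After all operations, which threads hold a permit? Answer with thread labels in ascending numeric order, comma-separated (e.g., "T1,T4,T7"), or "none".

Answer: T1,T4,T5,T7

Derivation:
Step 1: wait(T6) -> count=3 queue=[] holders={T6}
Step 2: wait(T5) -> count=2 queue=[] holders={T5,T6}
Step 3: wait(T2) -> count=1 queue=[] holders={T2,T5,T6}
Step 4: wait(T1) -> count=0 queue=[] holders={T1,T2,T5,T6}
Step 5: wait(T7) -> count=0 queue=[T7] holders={T1,T2,T5,T6}
Step 6: signal(T6) -> count=0 queue=[] holders={T1,T2,T5,T7}
Step 7: wait(T4) -> count=0 queue=[T4] holders={T1,T2,T5,T7}
Step 8: signal(T2) -> count=0 queue=[] holders={T1,T4,T5,T7}
Final holders: T1,T4,T5,T7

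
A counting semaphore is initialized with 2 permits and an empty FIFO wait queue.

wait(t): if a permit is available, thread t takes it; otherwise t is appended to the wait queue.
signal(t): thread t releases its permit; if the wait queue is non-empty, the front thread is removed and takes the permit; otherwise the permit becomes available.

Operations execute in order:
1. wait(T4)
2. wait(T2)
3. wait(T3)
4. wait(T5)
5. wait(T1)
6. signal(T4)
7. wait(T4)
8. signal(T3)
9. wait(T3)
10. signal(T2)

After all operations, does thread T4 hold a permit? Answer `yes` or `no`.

Step 1: wait(T4) -> count=1 queue=[] holders={T4}
Step 2: wait(T2) -> count=0 queue=[] holders={T2,T4}
Step 3: wait(T3) -> count=0 queue=[T3] holders={T2,T4}
Step 4: wait(T5) -> count=0 queue=[T3,T5] holders={T2,T4}
Step 5: wait(T1) -> count=0 queue=[T3,T5,T1] holders={T2,T4}
Step 6: signal(T4) -> count=0 queue=[T5,T1] holders={T2,T3}
Step 7: wait(T4) -> count=0 queue=[T5,T1,T4] holders={T2,T3}
Step 8: signal(T3) -> count=0 queue=[T1,T4] holders={T2,T5}
Step 9: wait(T3) -> count=0 queue=[T1,T4,T3] holders={T2,T5}
Step 10: signal(T2) -> count=0 queue=[T4,T3] holders={T1,T5}
Final holders: {T1,T5} -> T4 not in holders

Answer: no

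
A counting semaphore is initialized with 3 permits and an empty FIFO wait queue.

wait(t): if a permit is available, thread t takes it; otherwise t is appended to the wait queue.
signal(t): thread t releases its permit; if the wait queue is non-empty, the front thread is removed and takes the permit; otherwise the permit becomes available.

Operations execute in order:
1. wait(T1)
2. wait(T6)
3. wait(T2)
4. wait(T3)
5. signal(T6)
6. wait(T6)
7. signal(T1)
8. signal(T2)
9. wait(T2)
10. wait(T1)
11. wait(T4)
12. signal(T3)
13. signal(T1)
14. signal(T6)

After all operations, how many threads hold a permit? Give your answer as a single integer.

Step 1: wait(T1) -> count=2 queue=[] holders={T1}
Step 2: wait(T6) -> count=1 queue=[] holders={T1,T6}
Step 3: wait(T2) -> count=0 queue=[] holders={T1,T2,T6}
Step 4: wait(T3) -> count=0 queue=[T3] holders={T1,T2,T6}
Step 5: signal(T6) -> count=0 queue=[] holders={T1,T2,T3}
Step 6: wait(T6) -> count=0 queue=[T6] holders={T1,T2,T3}
Step 7: signal(T1) -> count=0 queue=[] holders={T2,T3,T6}
Step 8: signal(T2) -> count=1 queue=[] holders={T3,T6}
Step 9: wait(T2) -> count=0 queue=[] holders={T2,T3,T6}
Step 10: wait(T1) -> count=0 queue=[T1] holders={T2,T3,T6}
Step 11: wait(T4) -> count=0 queue=[T1,T4] holders={T2,T3,T6}
Step 12: signal(T3) -> count=0 queue=[T4] holders={T1,T2,T6}
Step 13: signal(T1) -> count=0 queue=[] holders={T2,T4,T6}
Step 14: signal(T6) -> count=1 queue=[] holders={T2,T4}
Final holders: {T2,T4} -> 2 thread(s)

Answer: 2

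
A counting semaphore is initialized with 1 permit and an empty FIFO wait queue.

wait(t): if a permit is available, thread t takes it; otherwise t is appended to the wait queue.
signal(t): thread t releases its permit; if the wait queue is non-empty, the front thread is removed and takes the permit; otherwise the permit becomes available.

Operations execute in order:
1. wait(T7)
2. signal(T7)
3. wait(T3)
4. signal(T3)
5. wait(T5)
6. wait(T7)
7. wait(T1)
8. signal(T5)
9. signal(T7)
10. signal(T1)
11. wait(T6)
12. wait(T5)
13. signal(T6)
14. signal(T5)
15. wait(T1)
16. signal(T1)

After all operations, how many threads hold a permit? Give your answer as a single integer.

Answer: 0

Derivation:
Step 1: wait(T7) -> count=0 queue=[] holders={T7}
Step 2: signal(T7) -> count=1 queue=[] holders={none}
Step 3: wait(T3) -> count=0 queue=[] holders={T3}
Step 4: signal(T3) -> count=1 queue=[] holders={none}
Step 5: wait(T5) -> count=0 queue=[] holders={T5}
Step 6: wait(T7) -> count=0 queue=[T7] holders={T5}
Step 7: wait(T1) -> count=0 queue=[T7,T1] holders={T5}
Step 8: signal(T5) -> count=0 queue=[T1] holders={T7}
Step 9: signal(T7) -> count=0 queue=[] holders={T1}
Step 10: signal(T1) -> count=1 queue=[] holders={none}
Step 11: wait(T6) -> count=0 queue=[] holders={T6}
Step 12: wait(T5) -> count=0 queue=[T5] holders={T6}
Step 13: signal(T6) -> count=0 queue=[] holders={T5}
Step 14: signal(T5) -> count=1 queue=[] holders={none}
Step 15: wait(T1) -> count=0 queue=[] holders={T1}
Step 16: signal(T1) -> count=1 queue=[] holders={none}
Final holders: {none} -> 0 thread(s)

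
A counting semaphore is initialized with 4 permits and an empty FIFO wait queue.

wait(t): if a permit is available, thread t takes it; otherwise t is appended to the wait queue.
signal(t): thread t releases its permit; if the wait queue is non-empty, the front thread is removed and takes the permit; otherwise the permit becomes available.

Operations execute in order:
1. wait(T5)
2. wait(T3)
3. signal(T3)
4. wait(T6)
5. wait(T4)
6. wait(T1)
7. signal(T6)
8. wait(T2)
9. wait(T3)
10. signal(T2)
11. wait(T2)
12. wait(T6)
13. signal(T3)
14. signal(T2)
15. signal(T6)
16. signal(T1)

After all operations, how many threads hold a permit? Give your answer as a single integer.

Answer: 2

Derivation:
Step 1: wait(T5) -> count=3 queue=[] holders={T5}
Step 2: wait(T3) -> count=2 queue=[] holders={T3,T5}
Step 3: signal(T3) -> count=3 queue=[] holders={T5}
Step 4: wait(T6) -> count=2 queue=[] holders={T5,T6}
Step 5: wait(T4) -> count=1 queue=[] holders={T4,T5,T6}
Step 6: wait(T1) -> count=0 queue=[] holders={T1,T4,T5,T6}
Step 7: signal(T6) -> count=1 queue=[] holders={T1,T4,T5}
Step 8: wait(T2) -> count=0 queue=[] holders={T1,T2,T4,T5}
Step 9: wait(T3) -> count=0 queue=[T3] holders={T1,T2,T4,T5}
Step 10: signal(T2) -> count=0 queue=[] holders={T1,T3,T4,T5}
Step 11: wait(T2) -> count=0 queue=[T2] holders={T1,T3,T4,T5}
Step 12: wait(T6) -> count=0 queue=[T2,T6] holders={T1,T3,T4,T5}
Step 13: signal(T3) -> count=0 queue=[T6] holders={T1,T2,T4,T5}
Step 14: signal(T2) -> count=0 queue=[] holders={T1,T4,T5,T6}
Step 15: signal(T6) -> count=1 queue=[] holders={T1,T4,T5}
Step 16: signal(T1) -> count=2 queue=[] holders={T4,T5}
Final holders: {T4,T5} -> 2 thread(s)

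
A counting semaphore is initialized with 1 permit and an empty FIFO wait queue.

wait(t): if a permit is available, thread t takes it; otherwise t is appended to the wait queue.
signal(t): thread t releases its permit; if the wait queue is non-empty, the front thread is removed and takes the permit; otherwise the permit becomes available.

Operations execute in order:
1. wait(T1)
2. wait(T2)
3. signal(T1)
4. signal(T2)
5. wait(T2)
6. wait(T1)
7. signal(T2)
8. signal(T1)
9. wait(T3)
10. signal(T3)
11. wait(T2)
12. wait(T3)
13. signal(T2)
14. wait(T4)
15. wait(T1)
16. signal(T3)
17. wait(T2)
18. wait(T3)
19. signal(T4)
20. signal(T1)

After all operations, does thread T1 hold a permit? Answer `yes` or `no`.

Step 1: wait(T1) -> count=0 queue=[] holders={T1}
Step 2: wait(T2) -> count=0 queue=[T2] holders={T1}
Step 3: signal(T1) -> count=0 queue=[] holders={T2}
Step 4: signal(T2) -> count=1 queue=[] holders={none}
Step 5: wait(T2) -> count=0 queue=[] holders={T2}
Step 6: wait(T1) -> count=0 queue=[T1] holders={T2}
Step 7: signal(T2) -> count=0 queue=[] holders={T1}
Step 8: signal(T1) -> count=1 queue=[] holders={none}
Step 9: wait(T3) -> count=0 queue=[] holders={T3}
Step 10: signal(T3) -> count=1 queue=[] holders={none}
Step 11: wait(T2) -> count=0 queue=[] holders={T2}
Step 12: wait(T3) -> count=0 queue=[T3] holders={T2}
Step 13: signal(T2) -> count=0 queue=[] holders={T3}
Step 14: wait(T4) -> count=0 queue=[T4] holders={T3}
Step 15: wait(T1) -> count=0 queue=[T4,T1] holders={T3}
Step 16: signal(T3) -> count=0 queue=[T1] holders={T4}
Step 17: wait(T2) -> count=0 queue=[T1,T2] holders={T4}
Step 18: wait(T3) -> count=0 queue=[T1,T2,T3] holders={T4}
Step 19: signal(T4) -> count=0 queue=[T2,T3] holders={T1}
Step 20: signal(T1) -> count=0 queue=[T3] holders={T2}
Final holders: {T2} -> T1 not in holders

Answer: no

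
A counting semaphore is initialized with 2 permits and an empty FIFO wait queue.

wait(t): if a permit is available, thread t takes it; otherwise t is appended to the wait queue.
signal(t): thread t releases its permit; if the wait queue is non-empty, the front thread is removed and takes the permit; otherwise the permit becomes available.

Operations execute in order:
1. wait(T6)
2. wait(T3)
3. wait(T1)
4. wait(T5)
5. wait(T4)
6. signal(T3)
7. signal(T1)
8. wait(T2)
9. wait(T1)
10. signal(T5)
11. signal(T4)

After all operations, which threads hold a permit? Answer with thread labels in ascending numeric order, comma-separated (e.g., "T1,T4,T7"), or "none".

Step 1: wait(T6) -> count=1 queue=[] holders={T6}
Step 2: wait(T3) -> count=0 queue=[] holders={T3,T6}
Step 3: wait(T1) -> count=0 queue=[T1] holders={T3,T6}
Step 4: wait(T5) -> count=0 queue=[T1,T5] holders={T3,T6}
Step 5: wait(T4) -> count=0 queue=[T1,T5,T4] holders={T3,T6}
Step 6: signal(T3) -> count=0 queue=[T5,T4] holders={T1,T6}
Step 7: signal(T1) -> count=0 queue=[T4] holders={T5,T6}
Step 8: wait(T2) -> count=0 queue=[T4,T2] holders={T5,T6}
Step 9: wait(T1) -> count=0 queue=[T4,T2,T1] holders={T5,T6}
Step 10: signal(T5) -> count=0 queue=[T2,T1] holders={T4,T6}
Step 11: signal(T4) -> count=0 queue=[T1] holders={T2,T6}
Final holders: T2,T6

Answer: T2,T6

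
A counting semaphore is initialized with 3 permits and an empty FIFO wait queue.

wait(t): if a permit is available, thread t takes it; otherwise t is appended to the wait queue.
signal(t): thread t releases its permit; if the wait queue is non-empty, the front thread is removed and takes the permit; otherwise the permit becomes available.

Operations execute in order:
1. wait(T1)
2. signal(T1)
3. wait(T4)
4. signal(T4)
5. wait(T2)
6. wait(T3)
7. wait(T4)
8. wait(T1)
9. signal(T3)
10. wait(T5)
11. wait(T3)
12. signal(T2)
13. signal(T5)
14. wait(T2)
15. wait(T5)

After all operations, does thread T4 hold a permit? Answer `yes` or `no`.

Step 1: wait(T1) -> count=2 queue=[] holders={T1}
Step 2: signal(T1) -> count=3 queue=[] holders={none}
Step 3: wait(T4) -> count=2 queue=[] holders={T4}
Step 4: signal(T4) -> count=3 queue=[] holders={none}
Step 5: wait(T2) -> count=2 queue=[] holders={T2}
Step 6: wait(T3) -> count=1 queue=[] holders={T2,T3}
Step 7: wait(T4) -> count=0 queue=[] holders={T2,T3,T4}
Step 8: wait(T1) -> count=0 queue=[T1] holders={T2,T3,T4}
Step 9: signal(T3) -> count=0 queue=[] holders={T1,T2,T4}
Step 10: wait(T5) -> count=0 queue=[T5] holders={T1,T2,T4}
Step 11: wait(T3) -> count=0 queue=[T5,T3] holders={T1,T2,T4}
Step 12: signal(T2) -> count=0 queue=[T3] holders={T1,T4,T5}
Step 13: signal(T5) -> count=0 queue=[] holders={T1,T3,T4}
Step 14: wait(T2) -> count=0 queue=[T2] holders={T1,T3,T4}
Step 15: wait(T5) -> count=0 queue=[T2,T5] holders={T1,T3,T4}
Final holders: {T1,T3,T4} -> T4 in holders

Answer: yes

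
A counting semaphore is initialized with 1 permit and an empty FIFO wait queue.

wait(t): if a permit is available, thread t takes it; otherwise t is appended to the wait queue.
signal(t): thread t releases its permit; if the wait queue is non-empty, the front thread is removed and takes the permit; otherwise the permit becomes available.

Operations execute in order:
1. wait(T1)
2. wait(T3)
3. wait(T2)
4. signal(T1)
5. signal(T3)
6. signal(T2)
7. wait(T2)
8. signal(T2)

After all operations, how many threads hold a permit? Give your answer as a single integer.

Step 1: wait(T1) -> count=0 queue=[] holders={T1}
Step 2: wait(T3) -> count=0 queue=[T3] holders={T1}
Step 3: wait(T2) -> count=0 queue=[T3,T2] holders={T1}
Step 4: signal(T1) -> count=0 queue=[T2] holders={T3}
Step 5: signal(T3) -> count=0 queue=[] holders={T2}
Step 6: signal(T2) -> count=1 queue=[] holders={none}
Step 7: wait(T2) -> count=0 queue=[] holders={T2}
Step 8: signal(T2) -> count=1 queue=[] holders={none}
Final holders: {none} -> 0 thread(s)

Answer: 0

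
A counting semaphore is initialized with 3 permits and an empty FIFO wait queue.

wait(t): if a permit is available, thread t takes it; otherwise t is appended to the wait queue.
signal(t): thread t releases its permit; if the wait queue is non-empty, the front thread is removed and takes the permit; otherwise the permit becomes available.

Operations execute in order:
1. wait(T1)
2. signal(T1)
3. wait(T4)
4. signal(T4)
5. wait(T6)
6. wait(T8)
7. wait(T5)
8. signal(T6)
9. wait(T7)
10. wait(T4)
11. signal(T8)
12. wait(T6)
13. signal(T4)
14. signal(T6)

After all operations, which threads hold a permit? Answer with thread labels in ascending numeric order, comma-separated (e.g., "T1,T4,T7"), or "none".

Answer: T5,T7

Derivation:
Step 1: wait(T1) -> count=2 queue=[] holders={T1}
Step 2: signal(T1) -> count=3 queue=[] holders={none}
Step 3: wait(T4) -> count=2 queue=[] holders={T4}
Step 4: signal(T4) -> count=3 queue=[] holders={none}
Step 5: wait(T6) -> count=2 queue=[] holders={T6}
Step 6: wait(T8) -> count=1 queue=[] holders={T6,T8}
Step 7: wait(T5) -> count=0 queue=[] holders={T5,T6,T8}
Step 8: signal(T6) -> count=1 queue=[] holders={T5,T8}
Step 9: wait(T7) -> count=0 queue=[] holders={T5,T7,T8}
Step 10: wait(T4) -> count=0 queue=[T4] holders={T5,T7,T8}
Step 11: signal(T8) -> count=0 queue=[] holders={T4,T5,T7}
Step 12: wait(T6) -> count=0 queue=[T6] holders={T4,T5,T7}
Step 13: signal(T4) -> count=0 queue=[] holders={T5,T6,T7}
Step 14: signal(T6) -> count=1 queue=[] holders={T5,T7}
Final holders: T5,T7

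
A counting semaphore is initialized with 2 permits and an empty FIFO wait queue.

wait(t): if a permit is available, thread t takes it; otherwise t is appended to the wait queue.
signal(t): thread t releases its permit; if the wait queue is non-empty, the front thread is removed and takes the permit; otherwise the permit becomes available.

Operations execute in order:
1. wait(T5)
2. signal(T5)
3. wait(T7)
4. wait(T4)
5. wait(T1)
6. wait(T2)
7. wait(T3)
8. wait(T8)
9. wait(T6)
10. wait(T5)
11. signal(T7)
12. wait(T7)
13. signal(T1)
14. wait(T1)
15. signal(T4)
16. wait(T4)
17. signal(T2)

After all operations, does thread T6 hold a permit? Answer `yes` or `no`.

Step 1: wait(T5) -> count=1 queue=[] holders={T5}
Step 2: signal(T5) -> count=2 queue=[] holders={none}
Step 3: wait(T7) -> count=1 queue=[] holders={T7}
Step 4: wait(T4) -> count=0 queue=[] holders={T4,T7}
Step 5: wait(T1) -> count=0 queue=[T1] holders={T4,T7}
Step 6: wait(T2) -> count=0 queue=[T1,T2] holders={T4,T7}
Step 7: wait(T3) -> count=0 queue=[T1,T2,T3] holders={T4,T7}
Step 8: wait(T8) -> count=0 queue=[T1,T2,T3,T8] holders={T4,T7}
Step 9: wait(T6) -> count=0 queue=[T1,T2,T3,T8,T6] holders={T4,T7}
Step 10: wait(T5) -> count=0 queue=[T1,T2,T3,T8,T6,T5] holders={T4,T7}
Step 11: signal(T7) -> count=0 queue=[T2,T3,T8,T6,T5] holders={T1,T4}
Step 12: wait(T7) -> count=0 queue=[T2,T3,T8,T6,T5,T7] holders={T1,T4}
Step 13: signal(T1) -> count=0 queue=[T3,T8,T6,T5,T7] holders={T2,T4}
Step 14: wait(T1) -> count=0 queue=[T3,T8,T6,T5,T7,T1] holders={T2,T4}
Step 15: signal(T4) -> count=0 queue=[T8,T6,T5,T7,T1] holders={T2,T3}
Step 16: wait(T4) -> count=0 queue=[T8,T6,T5,T7,T1,T4] holders={T2,T3}
Step 17: signal(T2) -> count=0 queue=[T6,T5,T7,T1,T4] holders={T3,T8}
Final holders: {T3,T8} -> T6 not in holders

Answer: no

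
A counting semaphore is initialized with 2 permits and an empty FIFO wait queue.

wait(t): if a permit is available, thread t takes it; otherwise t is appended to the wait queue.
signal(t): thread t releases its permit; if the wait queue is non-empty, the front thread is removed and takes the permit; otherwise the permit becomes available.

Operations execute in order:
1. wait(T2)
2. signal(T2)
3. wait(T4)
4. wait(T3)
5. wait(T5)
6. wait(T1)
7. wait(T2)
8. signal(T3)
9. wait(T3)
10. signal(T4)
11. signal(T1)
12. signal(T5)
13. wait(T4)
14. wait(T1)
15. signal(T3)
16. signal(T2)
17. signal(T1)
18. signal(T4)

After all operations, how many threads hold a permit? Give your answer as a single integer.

Answer: 0

Derivation:
Step 1: wait(T2) -> count=1 queue=[] holders={T2}
Step 2: signal(T2) -> count=2 queue=[] holders={none}
Step 3: wait(T4) -> count=1 queue=[] holders={T4}
Step 4: wait(T3) -> count=0 queue=[] holders={T3,T4}
Step 5: wait(T5) -> count=0 queue=[T5] holders={T3,T4}
Step 6: wait(T1) -> count=0 queue=[T5,T1] holders={T3,T4}
Step 7: wait(T2) -> count=0 queue=[T5,T1,T2] holders={T3,T4}
Step 8: signal(T3) -> count=0 queue=[T1,T2] holders={T4,T5}
Step 9: wait(T3) -> count=0 queue=[T1,T2,T3] holders={T4,T5}
Step 10: signal(T4) -> count=0 queue=[T2,T3] holders={T1,T5}
Step 11: signal(T1) -> count=0 queue=[T3] holders={T2,T5}
Step 12: signal(T5) -> count=0 queue=[] holders={T2,T3}
Step 13: wait(T4) -> count=0 queue=[T4] holders={T2,T3}
Step 14: wait(T1) -> count=0 queue=[T4,T1] holders={T2,T3}
Step 15: signal(T3) -> count=0 queue=[T1] holders={T2,T4}
Step 16: signal(T2) -> count=0 queue=[] holders={T1,T4}
Step 17: signal(T1) -> count=1 queue=[] holders={T4}
Step 18: signal(T4) -> count=2 queue=[] holders={none}
Final holders: {none} -> 0 thread(s)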